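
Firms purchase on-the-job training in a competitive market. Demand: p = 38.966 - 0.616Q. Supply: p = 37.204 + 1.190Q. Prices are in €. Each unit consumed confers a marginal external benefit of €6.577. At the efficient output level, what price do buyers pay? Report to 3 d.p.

Social marginal benefit = demand + MEB = 45.543 - 0.616Q.
Set SMB = MC: 45.543 - 0.616Q = 37.204 + 1.190Q → Q* = 4.6174.
Consumer price on the demand curve at Q*: 38.966 − 0.616×4.6174 = 36.1217.

P = €36.122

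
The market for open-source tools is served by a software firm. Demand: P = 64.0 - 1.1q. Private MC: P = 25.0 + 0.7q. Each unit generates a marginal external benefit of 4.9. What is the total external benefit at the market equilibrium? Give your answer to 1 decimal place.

Market equilibrium (private): 25.0 + 0.7q = 64.0 - 1.1q → q_m = 21.6667.
Total external benefit = MEB × q_m = 4.9 × 21.6667 = 106.1668.

106.2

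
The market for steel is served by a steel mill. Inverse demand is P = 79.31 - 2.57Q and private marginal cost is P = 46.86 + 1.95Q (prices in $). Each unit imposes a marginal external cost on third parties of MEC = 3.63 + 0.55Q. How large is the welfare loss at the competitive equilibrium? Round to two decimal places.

DWL = $5.66

Market equilibrium (private): 46.86 + 1.95Q = 79.31 - 2.57Q → Q_m = 7.1792.
Social marginal cost = private MC + MEC = 50.49 + 2.50Q.
Set SMC = demand: 50.49 + 2.50Q = 79.31 - 2.57Q → Q* = 5.6844.
The loss is the area between SMC and demand from Q* to Q_m; with linear curves that's a triangle of height MEC(Q_m).
DWL = ½ × 1.4948 × 7.5786 = 5.6642.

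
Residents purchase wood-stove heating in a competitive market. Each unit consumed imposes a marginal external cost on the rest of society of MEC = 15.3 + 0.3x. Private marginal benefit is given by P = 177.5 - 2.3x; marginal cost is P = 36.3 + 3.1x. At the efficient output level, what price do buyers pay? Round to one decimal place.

P = 126.7

Social marginal benefit = demand − MEC = 162.2 - 2.6x.
Set SMB = MC: 162.2 - 2.6x = 36.3 + 3.1x → x* = 22.0877.
Consumer price on the demand curve at x*: 177.5 − 2.3×22.0877 = 126.6983.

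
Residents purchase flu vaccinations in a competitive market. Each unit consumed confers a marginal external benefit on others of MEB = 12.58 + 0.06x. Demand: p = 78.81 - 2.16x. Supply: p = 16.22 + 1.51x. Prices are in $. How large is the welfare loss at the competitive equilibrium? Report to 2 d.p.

DWL = $25.63

Market equilibrium (private): 16.22 + 1.51x = 78.81 - 2.16x → x_m = 17.0545.
Social marginal benefit = demand + MEB = 91.39 - 2.10x.
Set SMB = MC: 91.39 - 2.10x = 16.22 + 1.51x → x* = 20.8227.
Between x* and x_m the wedge SMB − MC runs linearly from 0 to MEB(x_m), so the loss is a triangle.
DWL = ½ × 3.7682 × 13.6033 = 25.6300.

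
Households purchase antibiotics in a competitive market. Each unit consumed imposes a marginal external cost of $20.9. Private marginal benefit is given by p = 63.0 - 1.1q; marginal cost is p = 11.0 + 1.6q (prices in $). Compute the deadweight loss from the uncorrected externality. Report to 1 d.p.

DWL = $80.9

Market equilibrium (private): 11.0 + 1.6q = 63.0 - 1.1q → q_m = 19.2593.
Social marginal benefit = demand − MEC = 42.1 - 1.1q.
Set SMB = MC: 42.1 - 1.1q = 11.0 + 1.6q → q* = 11.5185.
Between q* and q_m the wedge MC − SMB runs linearly from 0 to MEC(q_m), so the loss is a triangle.
DWL = ½ × 7.7408 × 20.9000 = 80.8914.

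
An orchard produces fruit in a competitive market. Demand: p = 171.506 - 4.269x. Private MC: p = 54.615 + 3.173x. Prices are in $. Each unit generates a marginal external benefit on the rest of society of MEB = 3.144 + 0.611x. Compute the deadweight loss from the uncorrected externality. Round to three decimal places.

Market equilibrium (private): 54.615 + 3.173x = 171.506 - 4.269x → x_m = 15.7069.
Social marginal cost = private MC − MEB = 51.471 + 2.562x.
Set SMC = demand: 51.471 + 2.562x = 171.506 - 4.269x → x* = 17.5721.
Height of the DWL triangle at x_m is demand(x_m) − SMC(x_m) = MEB(x_m) = 12.7409.
DWL = ½ × 1.8652 × 12.7409 = 11.8822.

DWL = $11.882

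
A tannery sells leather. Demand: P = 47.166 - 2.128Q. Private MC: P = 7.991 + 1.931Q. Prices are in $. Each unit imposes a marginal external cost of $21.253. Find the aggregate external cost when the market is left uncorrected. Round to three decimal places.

$205.121

Market equilibrium (private): 7.991 + 1.931Q = 47.166 - 2.128Q → Q_m = 9.6514.
Total external cost = MEC × Q_m = 21.253 × 9.6514 = 205.1212.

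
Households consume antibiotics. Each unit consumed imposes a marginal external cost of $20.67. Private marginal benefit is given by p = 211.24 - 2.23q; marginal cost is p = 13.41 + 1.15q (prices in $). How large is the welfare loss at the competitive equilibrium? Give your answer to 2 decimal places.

DWL = $63.20

Market equilibrium (private): 13.41 + 1.15q = 211.24 - 2.23q → q_m = 58.5296.
Social marginal benefit = demand − MEC = 190.57 - 2.23q.
Set SMB = MC: 190.57 - 2.23q = 13.41 + 1.15q → q* = 52.4142.
The welfare-loss triangle has base |q_m − q*| and height MEC(q_m) (the vertical gap between SMB and MC is zero at q* and MEC at q_m).
DWL = ½ × 6.1154 × 20.6700 = 63.2027.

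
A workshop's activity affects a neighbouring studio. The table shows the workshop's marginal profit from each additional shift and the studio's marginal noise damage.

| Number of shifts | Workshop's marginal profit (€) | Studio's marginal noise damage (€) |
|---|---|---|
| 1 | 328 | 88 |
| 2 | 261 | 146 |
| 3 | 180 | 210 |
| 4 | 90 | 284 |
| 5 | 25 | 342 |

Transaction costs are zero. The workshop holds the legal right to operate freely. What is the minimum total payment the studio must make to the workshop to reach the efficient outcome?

€295

Left alone the workshop would choose level 5 (marginal profit stays positive).
Efficient level: k* = 2 (marginal profit ≥ marginal noise damage through 2).
The studio must at least cover the workshop's forgone profit from cutting 5→2: 180 + 90 + 25 = 295.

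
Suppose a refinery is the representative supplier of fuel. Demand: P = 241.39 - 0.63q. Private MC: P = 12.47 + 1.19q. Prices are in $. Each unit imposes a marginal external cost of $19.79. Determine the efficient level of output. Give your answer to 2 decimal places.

Social marginal cost = private MC + MEC = 32.26 + 1.19q.
Set SMC = demand: 32.26 + 1.19q = 241.39 - 0.63q → q* = 114.9066.

q* = 114.91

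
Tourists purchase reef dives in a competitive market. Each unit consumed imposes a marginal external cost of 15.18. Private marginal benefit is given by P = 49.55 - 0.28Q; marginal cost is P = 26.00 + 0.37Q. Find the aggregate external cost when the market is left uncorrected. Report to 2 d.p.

549.98

Market equilibrium (private): 26.00 + 0.37Q = 49.55 - 0.28Q → Q_m = 36.2308.
Total external cost = MEC × Q_m = 15.18 × 36.2308 = 549.9835.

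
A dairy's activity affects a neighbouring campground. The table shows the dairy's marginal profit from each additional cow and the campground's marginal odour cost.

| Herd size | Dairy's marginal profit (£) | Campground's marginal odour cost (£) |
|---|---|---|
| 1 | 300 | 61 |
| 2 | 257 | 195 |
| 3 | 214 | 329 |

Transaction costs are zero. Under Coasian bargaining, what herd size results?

2

Bargaining reaches the level where marginal profit last exceeds marginal odour cost.
That holds through level 2 (257 ≥ 195) but not at 3 (214 < 329).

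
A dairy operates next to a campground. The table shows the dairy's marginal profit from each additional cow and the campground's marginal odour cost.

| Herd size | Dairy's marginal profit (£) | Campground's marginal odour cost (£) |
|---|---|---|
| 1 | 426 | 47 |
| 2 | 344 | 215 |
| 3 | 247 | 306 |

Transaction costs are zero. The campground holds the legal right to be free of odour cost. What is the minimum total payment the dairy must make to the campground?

Efficient level: marginal profit ≥ marginal odour cost through level 2, so k* = 2.
With the campground holding the right, the dairy must at least compensate total damage at k*: 47 + 215 = 262.

£262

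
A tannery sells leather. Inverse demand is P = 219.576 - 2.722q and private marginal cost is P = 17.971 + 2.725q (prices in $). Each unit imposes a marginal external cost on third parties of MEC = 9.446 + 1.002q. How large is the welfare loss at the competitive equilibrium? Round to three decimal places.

DWL = $167.874

Market equilibrium (private): 17.971 + 2.725q = 219.576 - 2.722q → q_m = 37.0121.
Social marginal cost = private MC + MEC = 27.417 + 3.727q.
Set SMC = demand: 27.417 + 3.727q = 219.576 - 2.722q → q* = 29.7967.
Height of the DWL triangle at q_m is SMC(q_m) − demand(q_m) = MEC(q_m) = 46.5321.
DWL = ½ × 7.2154 × 46.5321 = 167.8739.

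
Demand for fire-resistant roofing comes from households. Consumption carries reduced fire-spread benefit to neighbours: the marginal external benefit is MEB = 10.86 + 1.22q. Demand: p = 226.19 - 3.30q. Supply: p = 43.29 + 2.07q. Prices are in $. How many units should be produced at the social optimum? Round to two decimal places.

q* = 46.69

Social marginal benefit = demand + MEB = 237.05 - 2.08q.
Set SMB = MC: 237.05 - 2.08q = 43.29 + 2.07q → q* = 46.6892.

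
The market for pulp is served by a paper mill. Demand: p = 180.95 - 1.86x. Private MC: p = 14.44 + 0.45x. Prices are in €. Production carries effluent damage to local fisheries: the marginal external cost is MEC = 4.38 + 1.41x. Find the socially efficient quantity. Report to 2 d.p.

x* = 43.58

Social marginal cost = private MC + MEC = 18.82 + 1.86x.
Set SMC = demand: 18.82 + 1.86x = 180.95 - 1.86x → x* = 43.5833.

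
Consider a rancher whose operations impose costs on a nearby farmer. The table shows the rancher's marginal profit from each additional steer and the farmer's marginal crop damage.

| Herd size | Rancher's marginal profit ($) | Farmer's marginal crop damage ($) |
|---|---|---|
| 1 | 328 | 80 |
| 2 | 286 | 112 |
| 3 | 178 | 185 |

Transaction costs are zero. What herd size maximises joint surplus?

Bargaining reaches the level where marginal profit last exceeds marginal crop damage.
That holds through level 2 (286 ≥ 112) but not at 3 (178 < 185).

2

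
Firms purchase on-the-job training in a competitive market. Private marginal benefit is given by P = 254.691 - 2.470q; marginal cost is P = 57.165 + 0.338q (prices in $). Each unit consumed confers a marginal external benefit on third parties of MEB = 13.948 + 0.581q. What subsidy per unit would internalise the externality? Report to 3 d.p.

Social marginal benefit = demand + MEB = 268.639 - 1.889q.
Set SMB = MC: 268.639 - 1.889q = 57.165 + 0.338q → q* = 94.9591.
The Pigouvian subsidy equals MEB at q*: 13.948 + 0.581×94.9591 = 69.1192.

subsidy = $69.119 per unit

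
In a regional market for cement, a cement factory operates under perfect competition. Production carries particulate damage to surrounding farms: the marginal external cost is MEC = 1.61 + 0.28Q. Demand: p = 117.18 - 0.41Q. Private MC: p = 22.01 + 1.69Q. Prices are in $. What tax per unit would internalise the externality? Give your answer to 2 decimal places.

Social marginal cost = private MC + MEC = 23.62 + 1.97Q.
Set SMC = demand: 23.62 + 1.97Q = 117.18 - 0.41Q → Q* = 39.3109.
The Pigouvian tax equals MEC at Q*: 1.61 + 0.28×39.3109 = 12.6171.

tax = $12.62 per unit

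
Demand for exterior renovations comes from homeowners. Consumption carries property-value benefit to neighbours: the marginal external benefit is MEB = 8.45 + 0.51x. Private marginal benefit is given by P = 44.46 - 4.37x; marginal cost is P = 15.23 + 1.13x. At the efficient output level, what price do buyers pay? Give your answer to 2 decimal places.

Social marginal benefit = demand + MEB = 52.91 - 3.86x.
Set SMB = MC: 52.91 - 3.86x = 15.23 + 1.13x → x* = 7.5511.
Consumer price on the demand curve at x*: 44.46 − 4.37×7.5511 = 11.4617.

P = 11.46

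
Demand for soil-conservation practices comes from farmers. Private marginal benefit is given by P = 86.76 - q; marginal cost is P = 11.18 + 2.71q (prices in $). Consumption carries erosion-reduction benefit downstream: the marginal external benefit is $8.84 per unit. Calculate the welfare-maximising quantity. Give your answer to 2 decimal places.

q* = 22.75

Social marginal benefit = demand + MEB = 95.60 - q.
Set SMB = MC: 95.60 - q = 11.18 + 2.71q → q* = 22.7547.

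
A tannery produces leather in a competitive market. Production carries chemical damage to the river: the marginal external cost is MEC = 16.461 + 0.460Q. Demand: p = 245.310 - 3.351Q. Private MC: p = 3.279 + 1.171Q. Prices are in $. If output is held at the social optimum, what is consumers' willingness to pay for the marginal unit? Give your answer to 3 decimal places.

P = $93.587

Social marginal cost = private MC + MEC = 19.740 + 1.631Q.
Set SMC = demand: 19.740 + 1.631Q = 245.310 - 3.351Q → Q* = 45.2770.
Consumer price on the demand curve at Q*: 245.310 − 3.351×45.2770 = 93.5868.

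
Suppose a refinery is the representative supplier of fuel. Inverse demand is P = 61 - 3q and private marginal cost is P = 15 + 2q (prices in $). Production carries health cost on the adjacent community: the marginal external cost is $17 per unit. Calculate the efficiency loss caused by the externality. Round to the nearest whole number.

Market equilibrium (private): 15 + 2q = 61 - 3q → q_m = 9.2000.
Social marginal cost = private MC + MEC = 32 + 2q.
Set SMC = demand: 32 + 2q = 61 - 3q → q* = 5.8000.
The loss is the area between SMC and demand from q* to q_m; with linear curves that's a triangle of height MEC(q_m).
DWL = ½ × 3.4000 × 17.0000 = 28.9000.

DWL = $29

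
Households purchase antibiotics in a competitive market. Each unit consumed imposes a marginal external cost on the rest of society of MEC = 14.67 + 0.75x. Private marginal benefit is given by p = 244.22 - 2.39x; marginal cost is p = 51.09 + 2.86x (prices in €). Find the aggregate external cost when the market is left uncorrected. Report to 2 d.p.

Market equilibrium (private): 51.09 + 2.86x = 244.22 - 2.39x → x_m = 36.7867.
Total external cost = ∫₀^{x_m} (14.67 + 0.75x) dx = 14.67×36.7867 + ½×0.75×36.7867² = 1047.1339.

€1047.13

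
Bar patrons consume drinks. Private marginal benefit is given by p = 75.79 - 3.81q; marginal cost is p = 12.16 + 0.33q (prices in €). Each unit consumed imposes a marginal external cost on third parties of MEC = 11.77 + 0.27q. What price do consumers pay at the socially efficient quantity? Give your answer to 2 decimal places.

Social marginal benefit = demand − MEC = 64.02 - 4.08q.
Set SMB = MC: 64.02 - 4.08q = 12.16 + 0.33q → q* = 11.7596.
Consumer price on the demand curve at q*: 75.79 − 3.81×11.7596 = 30.9859.

P = €30.99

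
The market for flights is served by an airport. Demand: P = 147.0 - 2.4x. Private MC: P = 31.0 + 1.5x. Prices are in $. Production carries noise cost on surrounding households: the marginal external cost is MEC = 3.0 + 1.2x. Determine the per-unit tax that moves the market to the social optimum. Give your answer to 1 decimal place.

tax = $29.6 per unit

Social marginal cost = private MC + MEC = 34.0 + 2.7x.
Set SMC = demand: 34.0 + 2.7x = 147.0 - 2.4x → x* = 22.1569.
The Pigouvian tax equals MEC at x*: 3.0 + 1.2×22.1569 = 29.5883.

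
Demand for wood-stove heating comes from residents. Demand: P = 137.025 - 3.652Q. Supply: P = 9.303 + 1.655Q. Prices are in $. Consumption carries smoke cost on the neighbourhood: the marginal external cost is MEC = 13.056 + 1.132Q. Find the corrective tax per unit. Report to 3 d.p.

tax = $33.215 per unit

Social marginal benefit = demand − MEC = 123.969 - 4.784Q.
Set SMB = MC: 123.969 - 4.784Q = 9.303 + 1.655Q → Q* = 17.8080.
The Pigouvian tax equals MEC at Q*: 13.056 + 1.132×17.8080 = 33.2147.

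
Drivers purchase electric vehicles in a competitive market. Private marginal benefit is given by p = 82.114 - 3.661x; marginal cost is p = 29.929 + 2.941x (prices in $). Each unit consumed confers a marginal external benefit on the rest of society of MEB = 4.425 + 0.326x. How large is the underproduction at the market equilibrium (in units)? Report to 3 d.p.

1.116 units

Market equilibrium (private): 29.929 + 2.941x = 82.114 - 3.661x → x_m = 7.9044.
Social marginal benefit = demand + MEB = 86.539 - 3.335x.
Set SMB = MC: 86.539 - 3.335x = 29.929 + 2.941x → x* = 9.0201.
Gap = |7.9044 − 9.0201| = 1.1157.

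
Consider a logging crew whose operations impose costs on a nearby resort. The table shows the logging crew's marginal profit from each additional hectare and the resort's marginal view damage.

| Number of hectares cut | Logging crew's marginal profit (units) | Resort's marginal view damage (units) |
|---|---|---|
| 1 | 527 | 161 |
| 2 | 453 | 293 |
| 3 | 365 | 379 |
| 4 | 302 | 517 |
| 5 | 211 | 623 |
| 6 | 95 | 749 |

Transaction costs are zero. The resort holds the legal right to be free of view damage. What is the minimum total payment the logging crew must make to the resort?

454

Efficient level: marginal profit ≥ marginal view damage through level 2, so k* = 2.
With the resort holding the right, the logging crew must at least compensate total damage at k*: 161 + 293 = 454.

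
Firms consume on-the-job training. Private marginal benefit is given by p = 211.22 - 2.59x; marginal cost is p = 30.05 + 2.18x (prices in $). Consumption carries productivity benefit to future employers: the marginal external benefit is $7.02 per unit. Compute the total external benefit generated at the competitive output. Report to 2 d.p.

$266.63

Market equilibrium (private): 30.05 + 2.18x = 211.22 - 2.59x → x_m = 37.9811.
Total external benefit = MEB × x_m = 7.02 × 37.9811 = 266.6273.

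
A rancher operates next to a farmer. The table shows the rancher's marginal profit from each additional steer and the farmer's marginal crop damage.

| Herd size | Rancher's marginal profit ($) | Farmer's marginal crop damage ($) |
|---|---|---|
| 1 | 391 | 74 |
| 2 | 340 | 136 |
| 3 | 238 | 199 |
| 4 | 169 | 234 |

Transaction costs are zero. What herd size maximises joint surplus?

3

Bargaining reaches the level where marginal profit last exceeds marginal crop damage.
That holds through level 3 (238 ≥ 199) but not at 4 (169 < 234).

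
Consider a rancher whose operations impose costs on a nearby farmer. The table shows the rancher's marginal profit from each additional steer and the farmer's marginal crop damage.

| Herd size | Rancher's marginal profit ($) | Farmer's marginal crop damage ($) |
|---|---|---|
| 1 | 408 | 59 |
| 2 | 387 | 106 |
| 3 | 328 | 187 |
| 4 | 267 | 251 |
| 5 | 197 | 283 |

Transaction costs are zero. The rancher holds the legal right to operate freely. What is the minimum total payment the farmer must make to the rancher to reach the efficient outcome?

Left alone the rancher would choose level 5 (marginal profit stays positive).
Efficient level: k* = 4 (marginal profit ≥ marginal crop damage through 4).
The farmer must at least cover the rancher's forgone profit from cutting 5→4: 197 = 197.

$197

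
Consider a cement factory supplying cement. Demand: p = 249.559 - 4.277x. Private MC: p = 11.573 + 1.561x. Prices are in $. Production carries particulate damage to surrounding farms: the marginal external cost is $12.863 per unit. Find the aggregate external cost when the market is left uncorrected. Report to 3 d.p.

$524.360

Market equilibrium (private): 11.573 + 1.561x = 249.559 - 4.277x → x_m = 40.7650.
Total external cost = MEC × x_m = 12.863 × 40.7650 = 524.3602.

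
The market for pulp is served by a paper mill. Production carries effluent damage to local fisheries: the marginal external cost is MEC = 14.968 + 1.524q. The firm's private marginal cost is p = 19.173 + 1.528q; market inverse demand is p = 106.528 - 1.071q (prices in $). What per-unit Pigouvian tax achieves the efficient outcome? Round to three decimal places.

Social marginal cost = private MC + MEC = 34.141 + 3.052q.
Set SMC = demand: 34.141 + 3.052q = 106.528 - 1.071q → q* = 17.5569.
The Pigouvian tax equals MEC at q*: 14.968 + 1.524×17.5569 = 41.7247.

tax = $41.725 per unit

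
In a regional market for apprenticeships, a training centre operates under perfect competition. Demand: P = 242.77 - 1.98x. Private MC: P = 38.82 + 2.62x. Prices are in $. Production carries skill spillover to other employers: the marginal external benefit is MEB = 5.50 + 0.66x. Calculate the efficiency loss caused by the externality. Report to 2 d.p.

DWL = $153.35

Market equilibrium (private): 38.82 + 2.62x = 242.77 - 1.98x → x_m = 44.3370.
Social marginal cost = private MC − MEB = 33.32 + 1.96x.
Set SMC = demand: 33.32 + 1.96x = 242.77 - 1.98x → x* = 53.1599.
The loss is the area between SMC and demand from x* to x_m; with linear curves that's a triangle of height MEB(x_m).
DWL = ½ × 8.8229 × 34.7624 = 153.3526.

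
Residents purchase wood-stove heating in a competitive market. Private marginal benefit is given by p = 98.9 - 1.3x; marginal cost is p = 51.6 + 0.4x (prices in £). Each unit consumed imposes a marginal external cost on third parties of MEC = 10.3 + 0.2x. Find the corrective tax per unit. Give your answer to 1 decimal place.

tax = £14.2 per unit

Social marginal benefit = demand − MEC = 88.6 - 1.5x.
Set SMB = MC: 88.6 - 1.5x = 51.6 + 0.4x → x* = 19.4737.
The Pigouvian tax equals MEC at x*: 10.3 + 0.2×19.4737 = 14.1947.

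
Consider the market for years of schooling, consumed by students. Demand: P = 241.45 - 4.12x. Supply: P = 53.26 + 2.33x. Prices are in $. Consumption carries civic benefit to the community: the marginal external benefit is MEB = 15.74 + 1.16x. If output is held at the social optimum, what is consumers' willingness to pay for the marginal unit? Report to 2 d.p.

Social marginal benefit = demand + MEB = 257.19 - 2.96x.
Set SMB = MC: 257.19 - 2.96x = 53.26 + 2.33x → x* = 38.5501.
Consumer price on the demand curve at x*: 241.45 − 4.12×38.5501 = 82.6236.

P = $82.62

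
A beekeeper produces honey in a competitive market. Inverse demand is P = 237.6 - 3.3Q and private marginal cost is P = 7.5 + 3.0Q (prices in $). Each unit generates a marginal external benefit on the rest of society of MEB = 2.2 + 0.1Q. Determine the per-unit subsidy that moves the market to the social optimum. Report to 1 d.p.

Social marginal cost = private MC − MEB = 5.3 + 2.9Q.
Set SMC = demand: 5.3 + 2.9Q = 237.6 - 3.3Q → Q* = 37.4677.
The Pigouvian subsidy equals MEB at Q*: 2.2 + 0.1×37.4677 = 5.9468.

subsidy = $5.9 per unit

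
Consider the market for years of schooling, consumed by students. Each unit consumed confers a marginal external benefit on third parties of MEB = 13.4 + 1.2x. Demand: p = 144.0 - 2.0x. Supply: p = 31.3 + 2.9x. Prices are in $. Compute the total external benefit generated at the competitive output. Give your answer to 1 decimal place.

$625.6

Market equilibrium (private): 31.3 + 2.9x = 144.0 - 2.0x → x_m = 23.0000.
Total external benefit = ∫₀^{x_m} (13.4 + 1.2x) dx = 13.4×23.0000 + ½×1.2×23.0000² = 625.6000.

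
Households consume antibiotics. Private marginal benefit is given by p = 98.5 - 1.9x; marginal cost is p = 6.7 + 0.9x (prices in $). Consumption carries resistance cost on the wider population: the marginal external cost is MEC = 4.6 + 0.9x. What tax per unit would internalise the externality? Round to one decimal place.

Social marginal benefit = demand − MEC = 93.9 - 2.8x.
Set SMB = MC: 93.9 - 2.8x = 6.7 + 0.9x → x* = 23.5676.
The Pigouvian tax equals MEC at x*: 4.6 + 0.9×23.5676 = 25.8108.

tax = $25.8 per unit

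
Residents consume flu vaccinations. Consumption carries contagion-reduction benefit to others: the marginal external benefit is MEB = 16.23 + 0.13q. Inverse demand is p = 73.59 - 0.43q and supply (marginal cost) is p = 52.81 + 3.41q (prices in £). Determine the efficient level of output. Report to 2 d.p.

Social marginal benefit = demand + MEB = 89.82 - 0.30q.
Set SMB = MC: 89.82 - 0.30q = 52.81 + 3.41q → q* = 9.9757.

q* = 9.98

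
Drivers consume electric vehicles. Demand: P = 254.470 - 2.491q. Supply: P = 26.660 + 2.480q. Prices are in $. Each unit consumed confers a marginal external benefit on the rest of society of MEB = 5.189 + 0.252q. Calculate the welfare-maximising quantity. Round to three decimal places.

q* = 49.375

Social marginal benefit = demand + MEB = 259.659 - 2.239q.
Set SMB = MC: 259.659 - 2.239q = 26.660 + 2.480q → q* = 49.3747.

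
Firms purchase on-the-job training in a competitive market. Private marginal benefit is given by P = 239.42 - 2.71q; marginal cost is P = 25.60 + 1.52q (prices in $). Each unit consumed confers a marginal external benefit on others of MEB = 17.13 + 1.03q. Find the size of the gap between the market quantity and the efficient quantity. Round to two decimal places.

21.62 units

Market equilibrium (private): 25.60 + 1.52q = 239.42 - 2.71q → q_m = 50.5485.
Social marginal benefit = demand + MEB = 256.55 - 1.68q.
Set SMB = MC: 256.55 - 1.68q = 25.60 + 1.52q → q* = 72.1719.
Gap = |50.5485 − 72.1719| = 21.6234.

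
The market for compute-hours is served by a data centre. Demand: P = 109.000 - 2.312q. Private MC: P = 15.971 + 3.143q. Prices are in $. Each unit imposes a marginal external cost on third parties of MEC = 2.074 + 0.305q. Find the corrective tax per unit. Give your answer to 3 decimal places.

tax = $6.890 per unit

Social marginal cost = private MC + MEC = 18.045 + 3.448q.
Set SMC = demand: 18.045 + 3.448q = 109.000 - 2.312q → q* = 15.7908.
The Pigouvian tax equals MEC at q*: 2.074 + 0.305×15.7908 = 6.8902.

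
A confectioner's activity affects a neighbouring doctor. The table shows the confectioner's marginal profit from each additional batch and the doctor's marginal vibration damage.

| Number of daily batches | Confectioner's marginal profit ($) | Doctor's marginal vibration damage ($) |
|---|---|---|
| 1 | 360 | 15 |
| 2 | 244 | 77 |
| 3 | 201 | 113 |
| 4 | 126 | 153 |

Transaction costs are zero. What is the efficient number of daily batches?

3

Bargaining reaches the level where marginal profit last exceeds marginal vibration damage.
That holds through level 3 (201 ≥ 113) but not at 4 (126 < 153).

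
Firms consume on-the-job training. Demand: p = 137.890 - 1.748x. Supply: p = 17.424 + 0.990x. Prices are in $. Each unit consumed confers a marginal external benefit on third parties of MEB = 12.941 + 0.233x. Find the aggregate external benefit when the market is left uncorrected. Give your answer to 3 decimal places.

$794.897

Market equilibrium (private): 17.424 + 0.990x = 137.890 - 1.748x → x_m = 43.9978.
Total external benefit = ∫₀^{x_m} (12.941 + 0.233x) dx = 12.941×43.9978 + ½×0.233×43.9978² = 794.8970.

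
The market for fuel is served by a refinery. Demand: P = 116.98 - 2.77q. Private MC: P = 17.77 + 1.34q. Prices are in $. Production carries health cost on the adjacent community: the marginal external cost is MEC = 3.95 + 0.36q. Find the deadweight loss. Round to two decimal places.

DWL = $17.87

Market equilibrium (private): 17.77 + 1.34q = 116.98 - 2.77q → q_m = 24.1387.
Social marginal cost = private MC + MEC = 21.72 + 1.70q.
Set SMC = demand: 21.72 + 1.70q = 116.98 - 2.77q → q* = 21.3110.
The loss is the area between SMC and demand from q* to q_m; with linear curves that's a triangle of height MEC(q_m).
DWL = ½ × 2.8277 × 12.6399 = 17.8709.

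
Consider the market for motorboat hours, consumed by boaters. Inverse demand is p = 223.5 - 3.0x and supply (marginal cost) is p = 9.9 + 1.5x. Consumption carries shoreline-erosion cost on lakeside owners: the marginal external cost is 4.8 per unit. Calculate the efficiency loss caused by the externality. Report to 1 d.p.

Market equilibrium (private): 9.9 + 1.5x = 223.5 - 3.0x → x_m = 47.4667.
Social marginal benefit = demand − MEC = 218.7 - 3.0x.
Set SMB = MC: 218.7 - 3.0x = 9.9 + 1.5x → x* = 46.4000.
Height of the DWL triangle at x_m is MC(x_m) − SMB(x_m) = MEC(x_m) = 4.8000.
DWL = ½ × 1.0667 × 4.8000 = 2.5601.

DWL = 2.6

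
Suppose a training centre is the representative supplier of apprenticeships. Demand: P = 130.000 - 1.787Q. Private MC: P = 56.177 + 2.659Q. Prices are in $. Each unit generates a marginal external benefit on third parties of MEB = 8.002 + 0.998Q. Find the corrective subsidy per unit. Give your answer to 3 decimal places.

Social marginal cost = private MC − MEB = 48.175 + 1.661Q.
Set SMC = demand: 48.175 + 1.661Q = 130.000 - 1.787Q → Q* = 23.7311.
The Pigouvian subsidy equals MEB at Q*: 8.002 + 0.998×23.7311 = 31.6856.

subsidy = $31.686 per unit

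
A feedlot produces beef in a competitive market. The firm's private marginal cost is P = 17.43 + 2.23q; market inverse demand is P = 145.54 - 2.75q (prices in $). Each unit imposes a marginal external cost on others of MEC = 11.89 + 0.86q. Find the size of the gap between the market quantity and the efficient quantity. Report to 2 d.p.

Market equilibrium (private): 17.43 + 2.23q = 145.54 - 2.75q → q_m = 25.7249.
Social marginal cost = private MC + MEC = 29.32 + 3.09q.
Set SMC = demand: 29.32 + 3.09q = 145.54 - 2.75q → q* = 19.9007.
Gap = |25.7249 − 19.9007| = 5.8242.

5.82 units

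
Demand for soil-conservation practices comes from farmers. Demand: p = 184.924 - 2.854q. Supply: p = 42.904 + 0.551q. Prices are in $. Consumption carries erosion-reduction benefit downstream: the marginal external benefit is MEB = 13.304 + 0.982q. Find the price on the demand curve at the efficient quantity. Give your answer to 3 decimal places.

Social marginal benefit = demand + MEB = 198.228 - 1.872q.
Set SMB = MC: 198.228 - 1.872q = 42.904 + 0.551q → q* = 64.1040.
Consumer price on the demand curve at q*: 184.924 − 2.854×64.1040 = 1.9712.

P = $1.971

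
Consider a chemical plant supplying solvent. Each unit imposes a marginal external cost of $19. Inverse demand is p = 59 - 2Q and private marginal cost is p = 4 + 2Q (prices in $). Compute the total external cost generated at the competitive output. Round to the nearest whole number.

Market equilibrium (private): 4 + 2Q = 59 - 2Q → Q_m = 13.7500.
Total external cost = MEC × Q_m = 19 × 13.7500 = 261.2500.

$261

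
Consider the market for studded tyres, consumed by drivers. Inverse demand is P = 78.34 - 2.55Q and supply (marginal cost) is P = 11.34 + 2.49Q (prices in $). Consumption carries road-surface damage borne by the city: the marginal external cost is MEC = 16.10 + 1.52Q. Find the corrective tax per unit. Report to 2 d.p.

tax = $27.89 per unit

Social marginal benefit = demand − MEC = 62.24 - 4.07Q.
Set SMB = MC: 62.24 - 4.07Q = 11.34 + 2.49Q → Q* = 7.7591.
The Pigouvian tax equals MEC at Q*: 16.10 + 1.52×7.7591 = 27.8938.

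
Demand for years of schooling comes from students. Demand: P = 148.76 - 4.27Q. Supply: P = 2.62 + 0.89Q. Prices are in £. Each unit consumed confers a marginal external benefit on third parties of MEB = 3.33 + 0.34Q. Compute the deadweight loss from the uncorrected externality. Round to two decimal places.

DWL = £17.42

Market equilibrium (private): 2.62 + 0.89Q = 148.76 - 4.27Q → Q_m = 28.3217.
Social marginal benefit = demand + MEB = 152.09 - 3.93Q.
Set SMB = MC: 152.09 - 3.93Q = 2.62 + 0.89Q → Q* = 31.0104.
Between Q* and Q_m the wedge SMB − MC runs linearly from 0 to MEB(Q_m), so the loss is a triangle.
DWL = ½ × 2.6887 × 12.9594 = 17.4220.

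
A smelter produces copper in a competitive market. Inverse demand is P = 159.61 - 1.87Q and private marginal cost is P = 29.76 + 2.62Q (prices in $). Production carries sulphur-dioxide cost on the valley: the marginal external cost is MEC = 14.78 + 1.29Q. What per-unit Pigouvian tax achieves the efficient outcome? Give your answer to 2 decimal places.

Social marginal cost = private MC + MEC = 44.54 + 3.91Q.
Set SMC = demand: 44.54 + 3.91Q = 159.61 - 1.87Q → Q* = 19.9083.
The Pigouvian tax equals MEC at Q*: 14.78 + 1.29×19.9083 = 40.4617.

tax = $40.46 per unit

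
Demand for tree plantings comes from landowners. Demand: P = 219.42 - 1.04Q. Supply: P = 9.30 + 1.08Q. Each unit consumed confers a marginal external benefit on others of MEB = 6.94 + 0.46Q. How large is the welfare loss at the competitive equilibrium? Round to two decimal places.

Market equilibrium (private): 9.30 + 1.08Q = 219.42 - 1.04Q → Q_m = 99.1132.
Social marginal benefit = demand + MEB = 226.36 - 0.58Q.
Set SMB = MC: 226.36 - 0.58Q = 9.30 + 1.08Q → Q* = 130.7590.
The loss is the area between SMB and MC from Q* to Q_m; with linear curves that's a triangle of height MEB(Q_m).
DWL = ½ × 31.6458 × 52.5321 = 831.2102.

DWL = 831.21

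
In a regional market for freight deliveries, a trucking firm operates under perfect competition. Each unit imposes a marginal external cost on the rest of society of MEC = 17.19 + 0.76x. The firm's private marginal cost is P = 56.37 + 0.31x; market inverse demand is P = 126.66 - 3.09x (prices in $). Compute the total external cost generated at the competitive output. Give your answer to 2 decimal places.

Market equilibrium (private): 56.37 + 0.31x = 126.66 - 3.09x → x_m = 20.6735.
Total external cost = ∫₀^{x_m} (17.19 + 0.76x) dx = 17.19×20.6735 + ½×0.76×20.6735² = 517.7870.

$517.79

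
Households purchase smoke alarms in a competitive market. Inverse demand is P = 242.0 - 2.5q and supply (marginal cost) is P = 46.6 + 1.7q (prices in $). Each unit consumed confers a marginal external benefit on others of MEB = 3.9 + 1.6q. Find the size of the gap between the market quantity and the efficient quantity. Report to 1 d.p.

Market equilibrium (private): 46.6 + 1.7q = 242.0 - 2.5q → q_m = 46.5238.
Social marginal benefit = demand + MEB = 245.9 - 0.9q.
Set SMB = MC: 245.9 - 0.9q = 46.6 + 1.7q → q* = 76.6538.
Gap = |46.5238 − 76.6538| = 30.1300.

30.1 units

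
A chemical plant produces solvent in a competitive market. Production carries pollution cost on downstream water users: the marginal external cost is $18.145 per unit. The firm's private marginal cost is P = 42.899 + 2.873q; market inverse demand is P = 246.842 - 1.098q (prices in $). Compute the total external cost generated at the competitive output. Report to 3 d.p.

Market equilibrium (private): 42.899 + 2.873q = 246.842 - 1.098q → q_m = 51.3581.
Total external cost = MEC × q_m = 18.145 × 51.3581 = 931.8927.

$931.893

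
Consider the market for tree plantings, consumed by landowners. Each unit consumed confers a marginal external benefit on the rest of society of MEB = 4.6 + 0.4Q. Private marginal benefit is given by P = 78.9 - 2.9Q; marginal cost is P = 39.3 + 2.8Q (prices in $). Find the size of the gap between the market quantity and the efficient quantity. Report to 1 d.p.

1.4 units

Market equilibrium (private): 39.3 + 2.8Q = 78.9 - 2.9Q → Q_m = 6.9474.
Social marginal benefit = demand + MEB = 83.5 - 2.5Q.
Set SMB = MC: 83.5 - 2.5Q = 39.3 + 2.8Q → Q* = 8.3396.
Gap = |6.9474 − 8.3396| = 1.3922.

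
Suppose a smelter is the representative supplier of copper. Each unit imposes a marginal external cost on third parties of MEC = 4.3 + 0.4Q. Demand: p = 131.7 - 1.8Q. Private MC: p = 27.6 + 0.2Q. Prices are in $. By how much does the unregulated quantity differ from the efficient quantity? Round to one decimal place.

Market equilibrium (private): 27.6 + 0.2Q = 131.7 - 1.8Q → Q_m = 52.0500.
Social marginal cost = private MC + MEC = 31.9 + 0.6Q.
Set SMC = demand: 31.9 + 0.6Q = 131.7 - 1.8Q → Q* = 41.5833.
Gap = |52.0500 − 41.5833| = 10.4667.

10.5 units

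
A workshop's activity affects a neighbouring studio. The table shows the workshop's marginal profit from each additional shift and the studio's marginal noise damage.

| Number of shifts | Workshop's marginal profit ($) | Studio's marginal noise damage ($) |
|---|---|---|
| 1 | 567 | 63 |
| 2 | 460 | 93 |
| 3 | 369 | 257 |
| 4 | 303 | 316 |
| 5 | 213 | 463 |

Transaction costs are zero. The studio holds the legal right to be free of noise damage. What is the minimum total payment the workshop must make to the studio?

$413

Efficient level: marginal profit ≥ marginal noise damage through level 3, so k* = 3.
With the studio holding the right, the workshop must at least compensate total damage at k*: 63 + 93 + 257 = 413.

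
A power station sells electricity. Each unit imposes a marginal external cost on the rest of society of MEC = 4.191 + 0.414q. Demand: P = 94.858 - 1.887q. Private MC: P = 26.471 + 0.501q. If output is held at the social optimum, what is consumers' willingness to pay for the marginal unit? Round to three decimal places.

Social marginal cost = private MC + MEC = 30.662 + 0.915q.
Set SMC = demand: 30.662 + 0.915q = 94.858 - 1.887q → q* = 22.9108.
Consumer price on the demand curve at q*: 94.858 − 1.887×22.9108 = 51.6253.

P = 51.625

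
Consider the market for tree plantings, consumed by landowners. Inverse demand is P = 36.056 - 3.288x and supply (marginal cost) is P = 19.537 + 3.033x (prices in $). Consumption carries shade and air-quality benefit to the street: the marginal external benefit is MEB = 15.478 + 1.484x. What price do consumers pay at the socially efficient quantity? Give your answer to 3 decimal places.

P = $14.306

Social marginal benefit = demand + MEB = 51.534 - 1.804x.
Set SMB = MC: 51.534 - 1.804x = 19.537 + 3.033x → x* = 6.6151.
Consumer price on the demand curve at x*: 36.056 − 3.288×6.6151 = 14.3056.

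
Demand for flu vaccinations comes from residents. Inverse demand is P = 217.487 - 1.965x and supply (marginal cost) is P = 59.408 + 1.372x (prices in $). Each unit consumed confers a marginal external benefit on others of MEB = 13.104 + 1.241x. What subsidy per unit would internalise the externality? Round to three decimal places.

subsidy = $114.458 per unit

Social marginal benefit = demand + MEB = 230.591 - 0.724x.
Set SMB = MC: 230.591 - 0.724x = 59.408 + 1.372x → x* = 81.6713.
The Pigouvian subsidy equals MEB at x*: 13.104 + 1.241×81.6713 = 114.4581.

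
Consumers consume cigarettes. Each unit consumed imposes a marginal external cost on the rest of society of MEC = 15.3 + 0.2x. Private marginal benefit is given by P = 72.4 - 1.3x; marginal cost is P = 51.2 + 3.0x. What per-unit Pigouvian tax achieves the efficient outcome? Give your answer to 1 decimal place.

tax = 15.6 per unit

Social marginal benefit = demand − MEC = 57.1 - 1.5x.
Set SMB = MC: 57.1 - 1.5x = 51.2 + 3.0x → x* = 1.3111.
The Pigouvian tax equals MEC at x*: 15.3 + 0.2×1.3111 = 15.5622.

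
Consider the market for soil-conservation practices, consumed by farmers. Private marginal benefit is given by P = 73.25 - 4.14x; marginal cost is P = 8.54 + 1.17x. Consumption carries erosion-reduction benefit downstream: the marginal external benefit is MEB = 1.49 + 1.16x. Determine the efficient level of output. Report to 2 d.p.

Social marginal benefit = demand + MEB = 74.74 - 2.98x.
Set SMB = MC: 74.74 - 2.98x = 8.54 + 1.17x → x* = 15.9518.

x* = 15.95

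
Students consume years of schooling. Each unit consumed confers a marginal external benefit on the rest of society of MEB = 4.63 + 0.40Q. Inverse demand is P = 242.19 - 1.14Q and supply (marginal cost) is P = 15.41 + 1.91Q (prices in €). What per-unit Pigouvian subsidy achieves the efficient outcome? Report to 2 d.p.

subsidy = €39.56 per unit

Social marginal benefit = demand + MEB = 246.82 - 0.74Q.
Set SMB = MC: 246.82 - 0.74Q = 15.41 + 1.91Q → Q* = 87.3245.
The Pigouvian subsidy equals MEB at Q*: 4.63 + 0.40×87.3245 = 39.5598.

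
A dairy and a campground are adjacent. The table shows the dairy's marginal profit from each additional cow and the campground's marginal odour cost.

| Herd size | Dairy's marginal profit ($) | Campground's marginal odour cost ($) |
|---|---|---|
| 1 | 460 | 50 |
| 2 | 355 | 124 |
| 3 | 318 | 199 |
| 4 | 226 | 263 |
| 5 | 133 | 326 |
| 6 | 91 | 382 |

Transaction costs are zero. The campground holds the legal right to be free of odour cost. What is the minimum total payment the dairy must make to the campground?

Efficient level: marginal profit ≥ marginal odour cost through level 3, so k* = 3.
With the campground holding the right, the dairy must at least compensate total damage at k*: 50 + 124 + 199 = 373.

$373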